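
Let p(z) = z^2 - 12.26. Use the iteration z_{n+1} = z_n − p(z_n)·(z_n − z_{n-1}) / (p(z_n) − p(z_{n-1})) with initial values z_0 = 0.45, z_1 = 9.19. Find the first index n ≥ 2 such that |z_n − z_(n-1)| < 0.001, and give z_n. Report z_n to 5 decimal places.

p(0.45) = -12.0575000, p(9.19) = 72.1961000
z_2 = 9.1900000 − 72.1961000·(8.7400000)/(84.2536000) = 1.7007780;  |Δ| = 7.4892220
p(1.7007780) = -9.3673542
z_3 = 1.7007780 − (-9.3673542)·(-7.4892220)/(-81.5634542) = 2.5608960;  |Δ| = 0.8601180
p(2.5608960) = -5.7018116
z_4 = 2.5608960 − (-5.7018116)·(0.8601180)/(3.6655425) = 3.8988237;  |Δ| = 1.3379277
p(3.8988237) = 2.9408262
z_5 = 3.8988237 − 2.9408262·(1.3379277)/(8.6426378) = 3.4435677;  |Δ| = 0.4552560
p(3.4435677) = -0.4018416
z_6 = 3.4435677 − (-0.4018416)·(-0.4552560)/(-3.3426678) = 3.4982967;  |Δ| = 0.0547290
p(3.4982967) = -0.0219204
z_7 = 3.4982967 − (-0.0219204)·(0.0547290)/(0.3799211) = 3.5014544;  |Δ| = 0.0031577
p(3.5014544) = 0.0001828
z_8 = 3.5014544 − 0.0001828·(0.0031577)/(0.0221032) = 3.5014283;  |Δ| = 0.0000261
|z_8 − z_7| = 0.0000261 < 0.001

n = 8, z_n = 3.50143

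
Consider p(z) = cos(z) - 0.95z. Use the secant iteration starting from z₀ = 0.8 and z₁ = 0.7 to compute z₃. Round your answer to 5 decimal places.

p(0.8) = -0.0632933, p(0.7) = 0.0998422
z₂ = 0.7000000 − 0.0998422·(0.7000000 − 0.8000000) / (0.0998422 − (-0.0632933)) = 0.7000000 − (-0.0099842)/(0.1631355) = 0.7612020
p(0.7612020) = 0.0008655
z₃ = 0.7612020 − 0.0008655·(0.7612020 − 0.7000000) / (0.0008655 − 0.0998422) = 0.7612020 − (0.0000530)/(-0.0989767) = 0.7617372

0.76174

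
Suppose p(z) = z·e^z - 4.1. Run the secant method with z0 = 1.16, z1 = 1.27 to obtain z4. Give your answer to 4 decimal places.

p(1.16) = -0.399677, p(1.27) = 0.422283
z2 = 1.270000 − 0.422283·(1.270000 − 1.160000) / (0.422283 − (-0.399677)) = 1.270000 − (0.046451)/(0.821960) = 1.213487
p(1.213487) = -0.016372
z3 = 1.213487 − (-0.016372)·(1.213487 − 1.270000) / (-0.016372 − 0.422283) = 1.213487 − (0.000925)/(-0.438655) = 1.215597
p(1.215597) = -0.000637
z4 = 1.215597 − (-0.000637)·(1.215597 − 1.213487) / (-0.000637 − (-0.016372)) = 1.215597 − (-0.000001)/(0.015736) = 1.215682

1.2157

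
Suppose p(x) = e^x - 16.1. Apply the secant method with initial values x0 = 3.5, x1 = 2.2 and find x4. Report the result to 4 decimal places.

2.7723

p(3.5) = 17.015452, p(2.2) = -7.074987
x2 = 2.200000 − (-7.074987)·(2.200000 − 3.500000) / (-7.074987 − 17.015452) = 2.200000 − (9.197482)/(-24.090438) = 2.581790
p(2.581790) = -2.879221
x3 = 2.581790 − (-2.879221)·(2.581790 − 2.200000) / (-2.879221 − (-7.074987)) = 2.581790 − (-1.099257)/(4.195765) = 2.843782
p(2.843782) = 1.080616
x4 = 2.843782 − 1.080616·(2.843782 − 2.581790) / (1.080616 − (-2.879221)) = 2.843782 − (0.283113)/(3.959837) = 2.772286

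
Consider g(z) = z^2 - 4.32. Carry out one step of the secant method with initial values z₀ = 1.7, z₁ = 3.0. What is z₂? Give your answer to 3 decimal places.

g(1.7) = -1.43000, g(3.0) = 4.68000
z₂ = 3.00000 − 4.68000·(3.00000 − 1.70000) / (4.68000 − (-1.43000)) = 3.00000 − (6.08400)/(6.11000) = 2.00426

2.004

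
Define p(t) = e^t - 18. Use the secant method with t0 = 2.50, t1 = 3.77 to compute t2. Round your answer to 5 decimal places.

p(2.50) = -5.8175060, p(3.77) = 25.3800648
t2 = 3.7700000 − 25.3800648·(3.7700000 − 2.5000000) / (25.3800648 − (-5.8175060)) = 3.7700000 − (32.2326823)/(31.1975709) = 2.7368208

2.73682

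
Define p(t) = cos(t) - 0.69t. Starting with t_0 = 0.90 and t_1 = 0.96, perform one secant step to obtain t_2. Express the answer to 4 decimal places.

0.9004

p(0.90) = 0.000610, p(0.96) = -0.088880
t_2 = 0.960000 − (-0.088880)·(0.960000 − 0.900000) / (-0.088880 − 0.000610) = 0.960000 − (-0.005333)/(-0.089490) = 0.900409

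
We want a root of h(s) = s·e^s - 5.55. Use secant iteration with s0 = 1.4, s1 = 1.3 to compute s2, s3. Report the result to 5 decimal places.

h(1.4) = 0.1272800, h(1.3) = -0.7799143
s2 = 1.3000000 − (-0.7799143)·(1.3000000 − 1.4000000) / (-0.7799143 − 0.1272800) = 1.3000000 − (0.0779914)/(-0.9071943) = 1.3859699
h(1.3859699) = -0.0079186
s3 = 1.3859699 − (-0.0079186)·(1.3859699 − 1.3000000) / (-0.0079186 − (-0.7799143)) = 1.3859699 − (-0.0006808)/(0.7719958) = 1.3868517

1.38597, 1.38685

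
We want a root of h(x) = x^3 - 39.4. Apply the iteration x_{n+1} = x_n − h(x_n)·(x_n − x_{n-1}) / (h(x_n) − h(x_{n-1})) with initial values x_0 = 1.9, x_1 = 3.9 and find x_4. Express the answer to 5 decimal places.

3.40575

h(1.9) = -32.5410000, h(3.9) = 19.9190000
x_2 = 3.9000000 − 19.9190000·(3.9000000 − 1.9000000) / (19.9190000 − (-32.5410000)) = 3.9000000 − (39.8380000)/(52.4600000) = 3.1406024
h(3.1406024) = -8.4230354
x_3 = 3.1406024 − (-8.4230354)·(3.1406024 − 3.9000000) / (-8.4230354 − 19.9190000) = 3.1406024 − (6.3964332)/(-28.3420354) = 3.3662895
h(3.3662895) = -1.2535268
x_4 = 3.3662895 − (-1.2535268)·(3.3662895 − 3.1406024) / (-1.2535268 − (-8.4230354)) = 3.3662895 − (-0.2829049)/(7.1695086) = 3.4057490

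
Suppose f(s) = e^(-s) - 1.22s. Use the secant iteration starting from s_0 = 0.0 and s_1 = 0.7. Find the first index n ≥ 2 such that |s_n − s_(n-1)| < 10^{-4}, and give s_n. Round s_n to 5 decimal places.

f(0.0) = 1.0000000, f(0.7) = -0.3574147
s_2 = 0.7000000 − (-0.3574147)·(0.7000000)/(-1.3574147) = 0.5156862;  |Δ| = 0.1843138
f(0.5156862) = -0.0320464
s_3 = 0.5156862 − (-0.0320464)·(-0.1843138)/(0.3253683) = 0.4975326;  |Δ| = 0.0181536
f(0.4975326) = 0.0010393
s_4 = 0.4975326 − 0.0010393·(-0.0181536)/(0.0330857) = 0.4981028;  |Δ| = 0.0005702
f(0.4981028) = -0.0000030
s_5 = 0.4981028 − (-0.0000030)·(0.0005702)/(-0.0010423) = 0.4981012;  |Δ| = 0.0000017
|s_5 − s_4| = 0.0000017 < 10^{-4}

n = 5, s_n = 0.49810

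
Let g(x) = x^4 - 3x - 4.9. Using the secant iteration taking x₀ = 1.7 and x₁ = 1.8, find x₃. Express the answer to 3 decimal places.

g(1.7) = -1.64790, g(1.8) = 0.19760
x₂ = 1.80000 − 0.19760·(1.80000 − 1.70000) / (0.19760 − (-1.64790)) = 1.80000 − (0.01976)/(1.84550) = 1.78929
g(1.78929) = -0.01783
x₃ = 1.78929 − (-0.01783)·(1.78929 − 1.80000) / (-0.01783 − 0.19760) = 1.78929 − (0.00019)/(-0.21543) = 1.79018

1.790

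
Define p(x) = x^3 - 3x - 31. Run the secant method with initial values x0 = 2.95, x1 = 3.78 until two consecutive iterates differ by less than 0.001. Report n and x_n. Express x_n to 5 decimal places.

p(2.95) = -14.1776250, p(3.78) = 11.6701520
x2 = 3.7800000 − 11.6701520·(0.8300000)/(25.8477770) = 3.4052588;  |Δ| = 0.3747412
p(3.4052588) = -1.7291180
x3 = 3.4052588 − (-1.7291180)·(-0.3747412)/(-13.3992700) = 3.4536176;  |Δ| = 0.0483587
p(3.4536176) = -0.1679181
x4 = 3.4536176 − (-0.1679181)·(0.0483587)/(1.5611999) = 3.4588189;  |Δ| = 0.0052013
p(3.4588189) = 0.0028743
x5 = 3.4588189 − 0.0028743·(0.0052013)/(0.1707924) = 3.4587314;  |Δ| = 0.0000875
|x5 − x4| = 0.0000875 < 0.001

n = 5, x_n = 3.45873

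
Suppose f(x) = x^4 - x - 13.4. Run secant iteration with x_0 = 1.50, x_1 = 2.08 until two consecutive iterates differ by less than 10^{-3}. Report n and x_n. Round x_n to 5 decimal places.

f(1.50) = -9.8375000, f(2.08) = 3.2377370
x_2 = 2.0800000 − 3.2377370·(0.5800000)/(13.0752370) = 1.9363783;  |Δ| = 0.1436217
f(1.9363783) = -1.2771705
x_3 = 1.9363783 − (-1.2771705)·(-0.1436217)/(-4.5149075) = 1.9770058;  |Δ| = 0.0406275
f(1.9770058) = -0.1002271
x_4 = 1.9770058 − (-0.1002271)·(0.0406275)/(1.1769434) = 1.9804656;  |Δ| = 0.0034598
f(1.9804656) = 0.0035325
x_5 = 1.9804656 − 0.0035325·(0.0034598)/(0.1037596) = 1.9803478;  |Δ| = 0.0001178
|x_5 − x_4| = 0.0001178 < 10^{-3}

n = 5, x_n = 1.98035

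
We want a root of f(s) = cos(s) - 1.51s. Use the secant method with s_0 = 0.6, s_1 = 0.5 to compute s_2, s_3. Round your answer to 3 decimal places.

0.560, 0.561

f(0.6) = -0.08066, f(0.5) = 0.12258
s_2 = 0.50000 − 0.12258·(0.50000 − 0.60000) / (0.12258 − (-0.08066)) = 0.50000 − (-0.01226)/(0.20325) = 0.56031
f(0.56031) = 0.00102
s_3 = 0.56031 − 0.00102·(0.56031 − 0.50000) / (0.00102 − 0.12258) = 0.56031 − (0.00006)/(-0.12156) = 0.56082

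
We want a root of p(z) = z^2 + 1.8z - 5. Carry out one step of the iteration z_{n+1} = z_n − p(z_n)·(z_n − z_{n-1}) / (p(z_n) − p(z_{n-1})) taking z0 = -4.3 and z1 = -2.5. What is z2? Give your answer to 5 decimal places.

-3.15000

p(-4.3) = 5.7500000, p(-2.5) = -3.2500000
z2 = -2.5000000 − (-3.2500000)·(-2.5000000 − (-4.3000000)) / (-3.2500000 − 5.7500000) = -2.5000000 − (-5.8500000)/(-9.0000000) = -3.1500000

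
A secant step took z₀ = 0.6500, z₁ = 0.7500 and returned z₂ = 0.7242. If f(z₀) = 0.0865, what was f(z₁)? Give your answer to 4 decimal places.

-0.0301

The secant line through (0.6500, 0.0865) and (0.7500, f(z₁)) crosses zero at z₂ = 0.7242.
So (0.6500, 0.0865), (0.7500, f(z₁)), (0.7242, 0) are collinear:
f(z₁) = 0.0865 · (0.7500 − 0.7242) / (0.6500 − 0.7242) = 0.0865 · (0.025800)/(-0.074200) = -0.030077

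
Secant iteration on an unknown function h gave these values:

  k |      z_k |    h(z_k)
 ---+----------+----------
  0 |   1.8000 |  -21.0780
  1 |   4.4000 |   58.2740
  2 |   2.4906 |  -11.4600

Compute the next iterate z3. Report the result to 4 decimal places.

2.8044

z3 = 2.4906 − (-11.4600)·(2.4906 − 4.4000) / (-11.4600 − 58.2740)
   = 2.4906 − (21.881724)/(-69.734000) = 2.804388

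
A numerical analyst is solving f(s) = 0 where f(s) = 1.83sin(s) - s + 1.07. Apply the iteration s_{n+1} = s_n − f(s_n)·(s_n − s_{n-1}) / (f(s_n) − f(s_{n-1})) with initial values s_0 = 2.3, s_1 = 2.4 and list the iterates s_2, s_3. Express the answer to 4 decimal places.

2.3589, 2.3596

f(2.3) = 0.134641, f(2.4) = -0.093902
s_2 = 2.400000 − (-0.093902)·(2.400000 − 2.300000) / (-0.093902 − 0.134641) = 2.400000 − (-0.009390)/(-0.228543) = 2.358913
f(2.358913) = 0.001571
s_3 = 2.358913 − 0.001571·(2.358913 − 2.400000) / (0.001571 − (-0.093902)) = 2.358913 − (-0.000065)/(0.095473) = 2.359589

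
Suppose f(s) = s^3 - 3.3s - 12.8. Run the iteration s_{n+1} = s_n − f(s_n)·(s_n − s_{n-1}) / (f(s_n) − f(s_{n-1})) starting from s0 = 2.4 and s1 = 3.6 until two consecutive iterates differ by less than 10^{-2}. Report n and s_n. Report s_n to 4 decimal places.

n = 5, s_n = 2.8043

f(2.4) = -6.896000, f(3.6) = 21.976000
s2 = 3.600000 − 21.976000·(1.200000)/(28.872000) = 2.686617;  |Δ| = 0.913383
f(2.686617) = -2.274078
s3 = 2.686617 − (-2.274078)·(-0.913383)/(-24.250078) = 2.772270;  |Δ| = 0.085654
f(2.772270) = -0.642257
s4 = 2.772270 − (-0.642257)·(0.085654)/(1.631821) = 2.805982;  |Δ| = 0.033712
f(2.805982) = 0.033258
s5 = 2.805982 − 0.033258·(0.033712)/(0.675515) = 2.804322;  |Δ| = 0.001660
|s5 − s4| = 0.001660 < 10^{-2}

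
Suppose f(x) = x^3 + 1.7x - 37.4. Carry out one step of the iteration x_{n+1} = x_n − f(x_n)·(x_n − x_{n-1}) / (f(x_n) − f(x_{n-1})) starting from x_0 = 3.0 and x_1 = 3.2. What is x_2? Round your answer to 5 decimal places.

f(3.0) = -5.3000000, f(3.2) = 0.8080000
x_2 = 3.2000000 − 0.8080000·(3.2000000 − 3.0000000) / (0.8080000 − (-5.3000000)) = 3.2000000 − (0.1616000)/(6.1080000) = 3.1735429

3.17354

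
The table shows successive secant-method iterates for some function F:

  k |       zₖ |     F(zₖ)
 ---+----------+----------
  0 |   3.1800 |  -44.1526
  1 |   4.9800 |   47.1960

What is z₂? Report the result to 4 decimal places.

z₂ = 4.9800 − 47.1960·(4.9800 − 3.1800) / (47.1960 − (-44.1526))
   = 4.9800 − (84.952800)/(91.348600) = 4.050015

4.0500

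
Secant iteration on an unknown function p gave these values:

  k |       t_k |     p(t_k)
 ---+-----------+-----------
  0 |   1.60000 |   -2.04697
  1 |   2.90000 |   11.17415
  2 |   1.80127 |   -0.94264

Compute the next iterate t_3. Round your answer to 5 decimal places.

t_3 = 1.80127 − (-0.94264)·(1.80127 − 2.90000) / (-0.94264 − 11.17415)
   = 1.80127 − (1.0357068)/(-12.1167900) = 1.8867470

1.88675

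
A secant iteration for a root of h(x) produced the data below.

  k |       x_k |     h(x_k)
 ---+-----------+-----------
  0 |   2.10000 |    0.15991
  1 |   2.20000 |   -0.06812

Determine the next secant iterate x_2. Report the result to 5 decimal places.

x_2 = 2.20000 − (-0.06812)·(2.20000 − 2.10000) / (-0.06812 − 0.15991)
   = 2.20000 − (-0.0068120)/(-0.2280300) = 2.1701267

2.17013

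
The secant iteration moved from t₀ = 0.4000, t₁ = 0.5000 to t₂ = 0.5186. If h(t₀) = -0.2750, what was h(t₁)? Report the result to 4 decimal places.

The secant line through (0.4000, -0.2750) and (0.5000, h(t₁)) crosses zero at t₂ = 0.5186.
So (0.4000, -0.2750), (0.5000, h(t₁)), (0.5186, 0) are collinear:
h(t₁) = -0.2750 · (0.5000 − 0.5186) / (0.4000 − 0.5186) = -0.2750 · (-0.018600)/(-0.118600) = -0.043128

-0.0431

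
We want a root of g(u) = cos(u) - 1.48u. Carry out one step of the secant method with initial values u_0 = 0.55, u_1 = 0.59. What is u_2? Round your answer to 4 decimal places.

g(0.55) = 0.038525, g(0.59) = -0.042259
u_2 = 0.590000 − (-0.042259)·(0.590000 − 0.550000) / (-0.042259 − 0.038525) = 0.590000 − (-0.001690)/(-0.080784) = 0.569075

0.5691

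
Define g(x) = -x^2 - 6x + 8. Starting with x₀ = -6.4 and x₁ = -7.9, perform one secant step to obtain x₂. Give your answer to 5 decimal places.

g(-6.4) = 5.4400000, g(-7.9) = -7.0100000
x₂ = -7.9000000 − (-7.0100000)·(-7.9000000 − (-6.4000000)) / (-7.0100000 − 5.4400000) = -7.9000000 − (10.5150000)/(-12.4500000) = -7.0554217

-7.05542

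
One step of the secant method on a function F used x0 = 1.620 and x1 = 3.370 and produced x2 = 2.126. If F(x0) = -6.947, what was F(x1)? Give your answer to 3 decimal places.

The secant line through (1.620, -6.947) and (3.370, F(x1)) crosses zero at x2 = 2.126.
So (1.620, -6.947), (3.370, F(x1)), (2.126, 0) are collinear:
F(x1) = -6.947 · (3.370 − 2.126) / (1.620 − 2.126) = -6.947 · (1.24400)/(-0.50600) = 17.07919

17.079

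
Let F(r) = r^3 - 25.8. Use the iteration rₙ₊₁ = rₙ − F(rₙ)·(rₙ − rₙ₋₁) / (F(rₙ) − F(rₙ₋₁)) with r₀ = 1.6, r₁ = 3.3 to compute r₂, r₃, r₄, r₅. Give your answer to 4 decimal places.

F(1.6) = -21.704000, F(3.3) = 10.137000
r₂ = 3.300000 − 10.137000·(3.300000 − 1.600000) / (10.137000 − (-21.704000)) = 3.300000 − (17.232900)/(31.841000) = 2.758783
F(2.758783) = -4.803230
r₃ = 2.758783 − (-4.803230)·(2.758783 − 3.300000) / (-4.803230 − 10.137000) = 2.758783 − (2.599591)/(-14.940230) = 2.932782
F(2.932782) = -0.574522
r₄ = 2.932782 − (-0.574522)·(2.932782 − 2.758783) / (-0.574522 − (-4.803230)) = 2.932782 − (-0.099967)/(4.228708) = 2.956422
F(2.956422) = 0.040405
r₅ = 2.956422 − 0.040405·(2.956422 − 2.932782) / (0.040405 − (-0.574522)) = 2.956422 − (0.000955)/(0.614927) = 2.954869

2.7588, 2.9328, 2.9564, 2.9549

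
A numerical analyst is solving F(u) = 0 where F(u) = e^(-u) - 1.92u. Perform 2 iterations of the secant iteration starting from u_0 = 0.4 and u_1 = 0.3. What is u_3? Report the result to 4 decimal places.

F(0.4) = -0.097680, F(0.3) = 0.164818
u_2 = 0.300000 − 0.164818·(0.300000 − 0.400000) / (0.164818 − (-0.097680)) = 0.300000 − (-0.016482)/(0.262498) = 0.362788
F(0.362788) = -0.000820
u_3 = 0.362788 − (-0.000820)·(0.362788 − 0.300000) / (-0.000820 − 0.164818) = 0.362788 − (-0.000051)/(-0.165638) = 0.362478

0.3625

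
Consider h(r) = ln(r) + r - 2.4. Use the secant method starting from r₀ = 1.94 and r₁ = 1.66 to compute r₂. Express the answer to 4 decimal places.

h(1.94) = 0.202688, h(1.66) = -0.233182
r₂ = 1.660000 − (-0.233182)·(1.660000 − 1.940000) / (-0.233182 − 0.202688) = 1.660000 − (0.065291)/(-0.435870) = 1.809795

1.8098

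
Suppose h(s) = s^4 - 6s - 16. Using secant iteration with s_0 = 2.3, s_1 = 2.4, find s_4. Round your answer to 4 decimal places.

h(2.3) = -1.815900, h(2.4) = 2.777600
s_2 = 2.400000 − 2.777600·(2.400000 − 2.300000) / (2.777600 − (-1.815900)) = 2.400000 − (0.277760)/(4.593500) = 2.339532
h(2.339532) = -0.078978
s_3 = 2.339532 − (-0.078978)·(2.339532 − 2.400000) / (-0.078978 − 2.777600) = 2.339532 − (0.004776)/(-2.856578) = 2.341204
h(2.341204) = -0.003286
s_4 = 2.341204 − (-0.003286)·(2.341204 − 2.339532) / (-0.003286 − (-0.078978)) = 2.341204 − (-0.000005)/(0.075692) = 2.341276

2.3413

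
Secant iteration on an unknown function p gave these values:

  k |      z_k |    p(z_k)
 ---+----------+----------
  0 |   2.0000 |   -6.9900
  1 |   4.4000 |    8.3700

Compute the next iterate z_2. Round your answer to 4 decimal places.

3.0922

z_2 = 4.4000 − 8.3700·(4.4000 − 2.0000) / (8.3700 − (-6.9900))
   = 4.4000 − (20.088000)/(15.360000) = 3.092188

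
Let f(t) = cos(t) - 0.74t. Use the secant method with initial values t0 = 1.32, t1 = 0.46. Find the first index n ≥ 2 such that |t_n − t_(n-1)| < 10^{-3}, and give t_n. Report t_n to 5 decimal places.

n = 5, t_n = 0.87068

f(1.32) = -0.7286245, f(0.46) = 0.5556525
t2 = 0.4600000 − 0.5556525·(-0.8600000)/(1.2842770) = 0.8320857;  |Δ| = 0.3720857
f(0.8320857) = 0.0575917
t3 = 0.8320857 − 0.0575917·(0.3720857)/(-0.4980608) = 0.8751107;  |Δ| = 0.0430250
f(0.8751107) = -0.0066701
t4 = 0.8751107 − (-0.0066701)·(0.0430250)/(-0.0642618) = 0.8706449;  |Δ| = 0.0044658
f(0.8706449) = 0.0000562
t5 = 0.8706449 − 0.0000562·(-0.0044658)/(0.0067263) = 0.8706823;  |Δ| = 0.0000373
|t5 − t4| = 0.0000373 < 10^{-3}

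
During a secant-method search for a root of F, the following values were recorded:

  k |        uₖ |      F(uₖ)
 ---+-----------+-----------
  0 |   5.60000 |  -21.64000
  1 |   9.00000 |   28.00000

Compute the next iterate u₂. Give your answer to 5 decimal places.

u₂ = 9.00000 − 28.00000·(9.00000 − 5.60000) / (28.00000 − (-21.64000))
   = 9.00000 − (95.2000000)/(49.6400000) = 7.0821918

7.08219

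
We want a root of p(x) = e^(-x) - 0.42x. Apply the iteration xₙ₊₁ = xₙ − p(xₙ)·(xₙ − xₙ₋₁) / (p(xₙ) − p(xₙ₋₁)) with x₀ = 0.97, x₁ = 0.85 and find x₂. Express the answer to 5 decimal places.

0.93558

p(0.97) = -0.0283170, p(0.85) = 0.0704149
x₂ = 0.8500000 − 0.0704149·(0.8500000 − 0.9700000) / (0.0704149 − (-0.0283170)) = 0.8500000 − (-0.0084498)/(0.0987319) = 0.9355832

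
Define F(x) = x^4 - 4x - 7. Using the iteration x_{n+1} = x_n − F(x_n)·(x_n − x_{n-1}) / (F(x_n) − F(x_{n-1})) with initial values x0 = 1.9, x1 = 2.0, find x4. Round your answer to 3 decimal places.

F(1.9) = -1.56790, F(2.0) = 1.00000
x2 = 2.00000 − 1.00000·(2.00000 − 1.90000) / (1.00000 − (-1.56790)) = 2.00000 − (0.10000)/(2.56790) = 1.96106
F(1.96106) = -0.05446
x3 = 1.96106 − (-0.05446)·(1.96106 − 2.00000) / (-0.05446 − 1.00000) = 1.96106 − (0.00212)/(-1.05446) = 1.96307
F(1.96307) = -0.00174
x4 = 1.96307 − (-0.00174)·(1.96307 − 1.96106) / (-0.00174 − (-0.05446)) = 1.96307 − (0.00000)/(0.05272) = 1.96314

1.963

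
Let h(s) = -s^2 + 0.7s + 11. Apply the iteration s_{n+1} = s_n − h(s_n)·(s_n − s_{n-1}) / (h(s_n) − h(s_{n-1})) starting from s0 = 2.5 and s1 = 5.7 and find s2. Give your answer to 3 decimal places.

3.367

h(2.5) = 6.50000, h(5.7) = -17.50000
s2 = 5.70000 − (-17.50000)·(5.70000 − 2.50000) / (-17.50000 − 6.50000) = 5.70000 − (-56.00000)/(-24.00000) = 3.36667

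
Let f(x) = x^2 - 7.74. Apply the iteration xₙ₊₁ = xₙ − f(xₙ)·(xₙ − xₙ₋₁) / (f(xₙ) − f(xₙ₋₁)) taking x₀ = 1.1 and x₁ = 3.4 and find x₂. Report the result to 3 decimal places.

2.551

f(1.1) = -6.53000, f(3.4) = 3.82000
x₂ = 3.40000 − 3.82000·(3.40000 − 1.10000) / (3.82000 − (-6.53000)) = 3.40000 − (8.78600)/(10.35000) = 2.55111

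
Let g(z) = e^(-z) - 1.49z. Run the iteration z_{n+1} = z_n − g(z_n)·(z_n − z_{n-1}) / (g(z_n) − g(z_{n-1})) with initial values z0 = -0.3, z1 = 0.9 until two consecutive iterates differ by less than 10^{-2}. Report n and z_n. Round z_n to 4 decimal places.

g(-0.3) = 1.796859, g(0.9) = -0.934430
z2 = 0.900000 − (-0.934430)·(1.200000)/(-2.731289) = 0.489455;  |Δ| = 0.410545
g(0.489455) = -0.116328
z3 = 0.489455 − (-0.116328)·(-0.410545)/(0.818102) = 0.431079;  |Δ| = 0.058376
g(0.431079) = 0.007500
z4 = 0.431079 − 0.007500·(-0.058376)/(0.123828) = 0.434615;  |Δ| = 0.003536
|z4 − z3| = 0.003536 < 10^{-2}

n = 4, z_n = 0.4346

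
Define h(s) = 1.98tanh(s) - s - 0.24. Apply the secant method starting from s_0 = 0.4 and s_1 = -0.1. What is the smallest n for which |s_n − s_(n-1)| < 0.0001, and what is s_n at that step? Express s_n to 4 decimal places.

h(0.4) = 0.112299, h(-0.1) = -0.337343
s_2 = -0.100000 − (-0.337343)·(-0.500000)/(-0.449642) = 0.275124;  |Δ| = 0.375124
h(0.275124) = 0.016281
s_3 = 0.275124 − 0.016281·(0.375124)/(0.353623) = 0.257853;  |Δ| = 0.017271
h(0.257853) = 0.001674
s_4 = 0.257853 − 0.001674·(-0.017271)/(-0.014607) = 0.255874;  |Δ| = 0.001979
h(0.255874) = -0.000018
s_5 = 0.255874 − (-0.000018)·(-0.001979)/(-0.001692) = 0.255895;  |Δ| = 0.000021
|s_5 − s_4| = 0.000021 < 0.0001

n = 5, s_n = 0.2559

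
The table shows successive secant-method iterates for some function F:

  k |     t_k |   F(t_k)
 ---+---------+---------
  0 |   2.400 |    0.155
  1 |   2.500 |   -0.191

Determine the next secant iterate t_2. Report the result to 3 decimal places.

2.445

t_2 = 2.500 − (-0.191)·(2.500 − 2.400) / (-0.191 − 0.155)
   = 2.500 − (-0.01910)/(-0.34600) = 2.44480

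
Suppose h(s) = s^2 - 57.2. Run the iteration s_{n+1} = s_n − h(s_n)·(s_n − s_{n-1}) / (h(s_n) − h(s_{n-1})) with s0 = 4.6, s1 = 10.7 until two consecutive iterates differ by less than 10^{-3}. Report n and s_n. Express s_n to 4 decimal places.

n = 6, s_n = 7.5631

h(4.6) = -36.040000, h(10.7) = 57.290000
s2 = 10.700000 − 57.290000·(6.100000)/(93.330000) = 6.955556;  |Δ| = 3.744444
h(6.955556) = -8.820247
s3 = 6.955556 − (-8.820247)·(-3.744444)/(-66.110247) = 7.455129;  |Δ| = 0.499573
h(7.455129) = -1.621051
s4 = 7.455129 − (-1.621051)·(0.499573)/(7.199195) = 7.567619;  |Δ| = 0.112490
h(7.567619) = 0.068851
s5 = 7.567619 − 0.068851·(0.112490)/(1.689902) = 7.563035;  |Δ| = 0.004583
h(7.563035) = -0.000495
s6 = 7.563035 − (-0.000495)·(-0.004583)/(-0.069345) = 7.563068;  |Δ| = 0.000033
|s6 − s5| = 0.000033 < 10^{-3}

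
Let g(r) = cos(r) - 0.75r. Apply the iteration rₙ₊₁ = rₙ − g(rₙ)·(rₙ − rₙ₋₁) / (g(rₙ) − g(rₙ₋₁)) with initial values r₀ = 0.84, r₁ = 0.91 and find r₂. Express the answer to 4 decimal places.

0.8647

g(0.84) = 0.037463, g(0.91) = -0.068754
r₂ = 0.910000 − (-0.068754)·(0.910000 − 0.840000) / (-0.068754 − 0.037463) = 0.910000 − (-0.004813)/(-0.106217) = 0.864689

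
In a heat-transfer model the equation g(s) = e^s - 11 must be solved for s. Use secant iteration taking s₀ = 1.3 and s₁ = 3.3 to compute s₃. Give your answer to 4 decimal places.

g(1.3) = -7.330703, g(3.3) = 16.112639
s₂ = 3.300000 − 16.112639·(3.300000 − 1.300000) / (16.112639 − (-7.330703)) = 3.300000 − (32.225278)/(23.443342) = 1.925397
g(1.925397) = -4.142126
s₃ = 1.925397 − (-4.142126)·(1.925397 − 3.300000) / (-4.142126 − 16.112639) = 1.925397 − (5.693777)/(-20.254765) = 2.206505

2.2065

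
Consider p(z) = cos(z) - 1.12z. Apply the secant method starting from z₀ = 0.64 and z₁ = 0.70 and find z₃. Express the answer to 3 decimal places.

p(0.64) = 0.08530, p(0.70) = -0.01916
z₂ = 0.70000 − (-0.01916)·(0.70000 − 0.64000) / (-0.01916 − 0.08530) = 0.70000 − (-0.00115)/(-0.10445) = 0.68900
p(0.68900) = 0.00021
z₃ = 0.68900 − 0.00021·(0.68900 − 0.70000) / (0.00021 − (-0.01916)) = 0.68900 − (0.00000)/(0.01937) = 0.68911

0.689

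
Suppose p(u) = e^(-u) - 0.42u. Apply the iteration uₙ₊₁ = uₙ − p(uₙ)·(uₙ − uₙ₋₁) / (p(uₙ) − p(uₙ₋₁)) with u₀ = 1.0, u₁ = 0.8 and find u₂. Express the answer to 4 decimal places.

0.9370

p(1.0) = -0.052121, p(0.8) = 0.113329
u₂ = 0.800000 − 0.113329·(0.800000 − 1.000000) / (0.113329 − (-0.052121)) = 0.800000 − (-0.022666)/(0.165450) = 0.936995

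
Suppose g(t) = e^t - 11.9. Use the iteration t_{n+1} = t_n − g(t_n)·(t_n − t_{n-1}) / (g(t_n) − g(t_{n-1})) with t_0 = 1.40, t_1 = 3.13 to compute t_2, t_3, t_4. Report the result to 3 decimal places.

2.121, 2.368, 2.497

g(1.40) = -7.84480, g(3.13) = 10.97398
t_2 = 3.13000 − 10.97398·(3.13000 − 1.40000) / (10.97398 − (-7.84480)) = 3.13000 − (18.98498)/(18.81878) = 2.12117
g(2.12117) = -3.55912
t_3 = 2.12117 − (-3.55912)·(2.12117 − 3.13000) / (-3.55912 − 10.97398) = 2.12117 − (3.59056)/(-14.53310) = 2.36823
g(2.36823) = -1.22154
t_4 = 2.36823 − (-1.22154)·(2.36823 − 2.12117) / (-1.22154 − (-3.55912)) = 2.36823 − (-0.30179)/(2.33759) = 2.49733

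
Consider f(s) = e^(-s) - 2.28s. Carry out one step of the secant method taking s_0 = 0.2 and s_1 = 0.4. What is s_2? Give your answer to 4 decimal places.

0.3200

f(0.2) = 0.362731, f(0.4) = -0.241680
s_2 = 0.400000 − (-0.241680)·(0.400000 − 0.200000) / (-0.241680 − 0.362731) = 0.400000 − (-0.048336)/(-0.604411) = 0.320028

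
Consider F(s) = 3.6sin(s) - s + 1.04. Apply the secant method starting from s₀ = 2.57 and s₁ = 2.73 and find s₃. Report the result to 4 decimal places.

F(2.57) = 0.417500, F(2.73) = -0.249750
s₂ = 2.730000 − (-0.249750)·(2.730000 − 2.570000) / (-0.249750 − 0.417500) = 2.730000 − (-0.039960)/(-0.667250) = 2.670112
F(2.670112) = 0.005027
s₃ = 2.670112 − 0.005027·(2.670112 − 2.730000) / (0.005027 − (-0.249750)) = 2.670112 − (-0.000301)/(0.254777) = 2.671294

2.6713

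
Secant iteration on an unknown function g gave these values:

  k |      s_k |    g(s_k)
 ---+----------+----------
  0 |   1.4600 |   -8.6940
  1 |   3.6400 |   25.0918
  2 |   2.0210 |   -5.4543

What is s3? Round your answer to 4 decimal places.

s3 = 2.0210 − (-5.4543)·(2.0210 − 3.6400) / (-5.4543 − 25.0918)
   = 2.0210 − (8.830512)/(-30.546100) = 2.310088

2.3101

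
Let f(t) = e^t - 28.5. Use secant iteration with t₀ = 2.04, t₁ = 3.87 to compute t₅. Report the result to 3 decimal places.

3.349

f(2.04) = -20.80939, f(3.87) = 19.44239
t₂ = 3.87000 − 19.44239·(3.87000 − 2.04000) / (19.44239 − (-20.80939)) = 3.87000 − (35.57957)/(40.25178) = 2.98607
f(2.98607) = -8.69222
t₃ = 2.98607 − (-8.69222)·(2.98607 − 3.87000) / (-8.69222 − 19.44239) = 2.98607 − (7.68328)/(-28.13461) = 3.25916
f(3.25916) = -2.47222
t₄ = 3.25916 − (-2.47222)·(3.25916 − 2.98607) / (-2.47222 − (-8.69222)) = 3.25916 − (-0.67514)/(6.22000) = 3.36771
f(3.36771) = 0.51194
t₅ = 3.36771 − 0.51194·(3.36771 − 3.25916) / (0.51194 − (-2.47222)) = 3.36771 − (0.05557)/(2.98416) = 3.34909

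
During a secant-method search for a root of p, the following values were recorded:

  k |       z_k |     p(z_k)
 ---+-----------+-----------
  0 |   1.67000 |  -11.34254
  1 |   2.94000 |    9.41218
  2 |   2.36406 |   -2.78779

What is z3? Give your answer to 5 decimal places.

z3 = 2.36406 − (-2.78779)·(2.36406 − 2.94000) / (-2.78779 − 9.41218)
   = 2.36406 − (1.6055998)/(-12.1999700) = 2.4956669

2.49567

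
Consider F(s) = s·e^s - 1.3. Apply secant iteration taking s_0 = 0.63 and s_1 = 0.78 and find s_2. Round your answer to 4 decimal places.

F(0.63) = -0.117105, F(0.78) = 0.401548
s_2 = 0.780000 − 0.401548·(0.780000 − 0.630000) / (0.401548 − (-0.117105)) = 0.780000 − (0.060232)/(0.518654) = 0.663868

0.6639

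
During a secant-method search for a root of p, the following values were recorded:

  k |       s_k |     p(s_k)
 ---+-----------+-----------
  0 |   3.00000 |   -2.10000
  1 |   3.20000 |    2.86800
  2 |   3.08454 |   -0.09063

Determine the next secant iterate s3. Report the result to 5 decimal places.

s3 = 3.08454 − (-0.09063)·(3.08454 − 3.20000) / (-0.09063 − 2.86800)
   = 3.08454 − (0.0104641)/(-2.9586300) = 3.0880768

3.08808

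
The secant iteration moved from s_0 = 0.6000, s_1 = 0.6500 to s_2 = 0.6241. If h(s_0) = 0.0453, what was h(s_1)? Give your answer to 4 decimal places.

The secant line through (0.6000, 0.0453) and (0.6500, h(s_1)) crosses zero at s_2 = 0.6241.
So (0.6000, 0.0453), (0.6500, h(s_1)), (0.6241, 0) are collinear:
h(s_1) = 0.0453 · (0.6500 − 0.6241) / (0.6000 − 0.6241) = 0.0453 · (0.025900)/(-0.024100) = -0.048683

-0.0487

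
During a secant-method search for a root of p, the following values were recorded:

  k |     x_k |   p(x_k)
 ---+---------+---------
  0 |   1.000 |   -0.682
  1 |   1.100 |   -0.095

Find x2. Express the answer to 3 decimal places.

x2 = 1.100 − (-0.095)·(1.100 − 1.000) / (-0.095 − (-0.682))
   = 1.100 − (-0.00950)/(0.58700) = 1.11618

1.116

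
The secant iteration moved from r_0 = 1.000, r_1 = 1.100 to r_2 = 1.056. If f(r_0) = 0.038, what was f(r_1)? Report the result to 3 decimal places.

The secant line through (1.000, 0.038) and (1.100, f(r_1)) crosses zero at r_2 = 1.056.
So (1.000, 0.038), (1.100, f(r_1)), (1.056, 0) are collinear:
f(r_1) = 0.038 · (1.100 − 1.056) / (1.000 − 1.056) = 0.038 · (0.04400)/(-0.05600) = -0.02986

-0.030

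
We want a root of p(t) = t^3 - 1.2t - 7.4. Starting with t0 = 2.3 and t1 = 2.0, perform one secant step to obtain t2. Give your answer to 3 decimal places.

2.142

p(2.3) = 2.00700, p(2.0) = -1.80000
t2 = 2.00000 − (-1.80000)·(2.00000 − 2.30000) / (-1.80000 − 2.00700) = 2.00000 − (0.54000)/(-3.80700) = 2.14184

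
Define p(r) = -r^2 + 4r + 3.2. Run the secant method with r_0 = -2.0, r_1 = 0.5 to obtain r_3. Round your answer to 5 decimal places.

p(-2.0) = -8.8000000, p(0.5) = 4.9500000
r_2 = 0.5000000 − 4.9500000·(0.5000000 − (-2.0000000)) / (4.9500000 − (-8.8000000)) = 0.5000000 − (12.3750000)/(13.7500000) = -0.4000000
p(-0.4000000) = 1.4400000
r_3 = -0.4000000 − 1.4400000·(-0.4000000 − 0.5000000) / (1.4400000 − 4.9500000) = -0.4000000 − (-1.2960000)/(-3.5100000) = -0.7692308

-0.76923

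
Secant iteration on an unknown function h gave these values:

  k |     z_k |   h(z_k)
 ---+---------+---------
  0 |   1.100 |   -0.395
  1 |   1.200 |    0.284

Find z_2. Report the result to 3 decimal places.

z_2 = 1.200 − 0.284·(1.200 − 1.100) / (0.284 − (-0.395))
   = 1.200 − (0.02840)/(0.67900) = 1.15817

1.158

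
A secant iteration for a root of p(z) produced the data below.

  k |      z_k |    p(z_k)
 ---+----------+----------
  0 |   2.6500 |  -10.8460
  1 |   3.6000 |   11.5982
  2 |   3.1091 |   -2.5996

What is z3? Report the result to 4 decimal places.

3.1990

z3 = 3.1091 − (-2.5996)·(3.1091 − 3.6000) / (-2.5996 − 11.5982)
   = 3.1091 − (1.276144)/(-14.197800) = 3.198983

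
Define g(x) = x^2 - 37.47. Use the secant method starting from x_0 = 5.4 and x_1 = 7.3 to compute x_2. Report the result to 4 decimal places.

6.0543

g(5.4) = -8.310000, g(7.3) = 15.820000
x_2 = 7.300000 − 15.820000·(7.300000 − 5.400000) / (15.820000 − (-8.310000)) = 7.300000 − (30.058000)/(24.130000) = 6.054331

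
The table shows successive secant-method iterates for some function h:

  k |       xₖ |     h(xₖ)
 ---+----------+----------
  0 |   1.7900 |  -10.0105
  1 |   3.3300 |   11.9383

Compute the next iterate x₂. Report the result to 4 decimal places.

x₂ = 3.3300 − 11.9383·(3.3300 − 1.7900) / (11.9383 − (-10.0105))
   = 3.3300 − (18.384982)/(21.948800) = 2.492370

2.4924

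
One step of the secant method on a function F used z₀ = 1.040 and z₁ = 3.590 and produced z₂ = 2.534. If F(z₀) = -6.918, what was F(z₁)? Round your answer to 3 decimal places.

The secant line through (1.040, -6.918) and (3.590, F(z₁)) crosses zero at z₂ = 2.534.
So (1.040, -6.918), (3.590, F(z₁)), (2.534, 0) are collinear:
F(z₁) = -6.918 · (3.590 − 2.534) / (1.040 − 2.534) = -6.918 · (1.05600)/(-1.49400) = 4.88983

4.890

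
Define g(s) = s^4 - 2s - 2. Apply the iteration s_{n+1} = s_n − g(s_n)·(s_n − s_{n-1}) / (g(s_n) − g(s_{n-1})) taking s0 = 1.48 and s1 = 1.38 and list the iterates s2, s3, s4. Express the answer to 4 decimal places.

1.4967, 1.4942, 1.4945

g(1.48) = -0.162148, g(1.38) = -1.133261
s2 = 1.380000 − (-1.133261)·(1.380000 − 1.480000) / (-1.133261 − (-0.162148)) = 1.380000 − (0.113326)/(-0.971113) = 1.496697
g(1.496697) = 0.024664
s3 = 1.496697 − 0.024664·(1.496697 − 1.380000) / (0.024664 − (-1.133261)) = 1.496697 − (0.002878)/(1.157925) = 1.494211
g(1.494211) = -0.003617
s4 = 1.494211 − (-0.003617)·(1.494211 − 1.496697) / (-0.003617 − 0.024664) = 1.494211 − (0.000009)/(-0.028281) = 1.494529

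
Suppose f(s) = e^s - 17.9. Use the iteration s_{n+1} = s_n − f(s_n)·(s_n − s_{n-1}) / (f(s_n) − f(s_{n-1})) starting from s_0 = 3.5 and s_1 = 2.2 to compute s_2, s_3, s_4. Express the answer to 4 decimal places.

2.6789, 2.9666, 2.8762

f(3.5) = 15.215452, f(2.2) = -8.874987
s_2 = 2.200000 − (-8.874987)·(2.200000 − 3.500000) / (-8.874987 − 15.215452) = 2.200000 − (11.537482)/(-24.090438) = 2.678924
f(2.678924) = -3.330596
s_3 = 2.678924 − (-3.330596)·(2.678924 − 2.200000) / (-3.330596 − (-8.874987)) = 2.678924 − (-1.595101)/(5.544391) = 2.966620
f(2.966620) = 1.526151
s_4 = 2.966620 − 1.526151·(2.966620 − 2.678924) / (1.526151 − (-3.330596)) = 2.966620 − (0.439068)/(4.856747) = 2.876216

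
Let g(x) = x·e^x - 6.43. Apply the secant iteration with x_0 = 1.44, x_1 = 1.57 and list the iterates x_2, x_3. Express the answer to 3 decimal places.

g(1.44) = -0.35220, g(1.57) = 1.11644
x_2 = 1.57000 − 1.11644·(1.57000 − 1.44000) / (1.11644 − (-0.35220)) = 1.57000 − (0.14514)/(1.46864) = 1.47118
g(1.47118) = -0.02398
x_3 = 1.47118 − (-0.02398)·(1.47118 − 1.57000) / (-0.02398 − 1.11644) = 1.47118 − (0.00237)/(-1.14042) = 1.47325

1.471, 1.473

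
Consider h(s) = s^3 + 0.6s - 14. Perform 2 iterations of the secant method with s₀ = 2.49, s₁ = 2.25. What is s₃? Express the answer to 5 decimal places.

h(2.49) = 2.9322490, h(2.25) = -1.2593750
s₂ = 2.2500000 − (-1.2593750)·(2.2500000 − 2.4900000) / (-1.2593750 − 2.9322490) = 2.2500000 − (0.3022500)/(-4.1916240) = 2.3221081
h(2.3221081) = -0.0854965
s₃ = 2.3221081 − (-0.0854965)·(2.3221081 − 2.2500000) / (-0.0854965 − (-1.2593750)) = 2.3221081 − (-0.0061650)/(1.1738785) = 2.3273599

2.32736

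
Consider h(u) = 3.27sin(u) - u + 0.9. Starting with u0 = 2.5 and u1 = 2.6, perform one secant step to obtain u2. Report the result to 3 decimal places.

2.596

h(2.5) = 0.35700, h(2.6) = -0.01431
u2 = 2.60000 − (-0.01431)·(2.60000 − 2.50000) / (-0.01431 − 0.35700) = 2.60000 − (-0.00143)/(-0.37131) = 2.59615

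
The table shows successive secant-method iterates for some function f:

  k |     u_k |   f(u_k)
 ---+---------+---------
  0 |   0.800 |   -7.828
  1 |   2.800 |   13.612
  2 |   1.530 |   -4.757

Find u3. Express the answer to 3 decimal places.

u3 = 1.530 − (-4.757)·(1.530 − 2.800) / (-4.757 − 13.612)
   = 1.530 − (6.04139)/(-18.36900) = 1.85889

1.859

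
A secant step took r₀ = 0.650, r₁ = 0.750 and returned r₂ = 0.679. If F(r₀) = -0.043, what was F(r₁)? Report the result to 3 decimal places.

The secant line through (0.650, -0.043) and (0.750, F(r₁)) crosses zero at r₂ = 0.679.
So (0.650, -0.043), (0.750, F(r₁)), (0.679, 0) are collinear:
F(r₁) = -0.043 · (0.750 − 0.679) / (0.650 − 0.679) = -0.043 · (0.07100)/(-0.02900) = 0.10528

0.105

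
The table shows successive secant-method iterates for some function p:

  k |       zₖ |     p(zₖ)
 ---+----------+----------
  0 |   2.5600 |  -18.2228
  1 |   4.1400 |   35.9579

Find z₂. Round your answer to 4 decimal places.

3.0914

z₂ = 4.1400 − 35.9579·(4.1400 − 2.5600) / (35.9579 − (-18.2228))
   = 4.1400 − (56.813482)/(54.180700) = 3.091407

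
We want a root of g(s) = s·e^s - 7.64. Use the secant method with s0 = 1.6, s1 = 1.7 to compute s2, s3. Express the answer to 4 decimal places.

1.5794, 1.5777

g(1.6) = 0.284852, g(1.7) = 1.665711
s2 = 1.700000 − 1.665711·(1.700000 − 1.600000) / (1.665711 − 0.284852) = 1.700000 − (0.166571)/(1.380859) = 1.579371
g(1.579371) = 0.022960
s3 = 1.579371 − 0.022960·(1.579371 − 1.700000) / (0.022960 − 1.665711) = 1.579371 − (-0.002770)/(-1.642751) = 1.577685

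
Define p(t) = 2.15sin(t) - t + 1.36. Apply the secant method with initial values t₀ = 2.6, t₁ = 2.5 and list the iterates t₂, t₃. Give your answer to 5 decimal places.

2.55270, 2.55324

p(2.6) = -0.1316721, p(2.5) = 0.1467151
t₂ = 2.5000000 − 0.1467151·(2.5000000 − 2.6000000) / (0.1467151 − (-0.1316721)) = 2.5000000 − (-0.0146715)/(0.2783872) = 2.5527018
p(2.5527018) = 0.0014921
t₃ = 2.5527018 − 0.0014921·(2.5527018 − 2.5000000) / (0.0014921 − 0.1467151) = 2.5527018 − (0.0000786)/(-0.1452230) = 2.5532433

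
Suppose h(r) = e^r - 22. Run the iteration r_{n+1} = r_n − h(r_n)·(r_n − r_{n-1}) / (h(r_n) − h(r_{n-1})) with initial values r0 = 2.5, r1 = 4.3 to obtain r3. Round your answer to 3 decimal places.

2.939

h(2.5) = -9.81751, h(4.3) = 51.69979
r2 = 4.30000 − 51.69979·(4.30000 − 2.50000) / (51.69979 − (-9.81751)) = 4.30000 − (93.05963)/(61.51730) = 2.78726
h(2.78726) = -5.76352
r3 = 2.78726 − (-5.76352)·(2.78726 − 4.30000) / (-5.76352 − 51.69979) = 2.78726 − (8.71870)/(-57.46331) = 2.93899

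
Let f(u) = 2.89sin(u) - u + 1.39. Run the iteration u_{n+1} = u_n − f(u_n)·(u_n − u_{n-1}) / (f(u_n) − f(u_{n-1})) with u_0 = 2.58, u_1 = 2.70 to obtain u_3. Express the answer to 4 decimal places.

f(2.58) = 0.349026, f(2.70) = -0.074872
u_2 = 2.700000 − (-0.074872)·(2.700000 − 2.580000) / (-0.074872 − 0.349026) = 2.700000 − (-0.008985)/(-0.423898) = 2.678805
f(2.678805) = 0.001420
u_3 = 2.678805 − 0.001420·(2.678805 − 2.700000) / (0.001420 − (-0.074872)) = 2.678805 − (-0.000030)/(0.076292) = 2.679199

2.6792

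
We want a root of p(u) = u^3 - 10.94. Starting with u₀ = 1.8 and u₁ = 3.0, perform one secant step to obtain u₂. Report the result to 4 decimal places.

p(1.8) = -5.108000, p(3.0) = 16.060000
u₂ = 3.000000 − 16.060000·(3.000000 − 1.800000) / (16.060000 − (-5.108000)) = 3.000000 − (19.272000)/(21.168000) = 2.089569

2.0896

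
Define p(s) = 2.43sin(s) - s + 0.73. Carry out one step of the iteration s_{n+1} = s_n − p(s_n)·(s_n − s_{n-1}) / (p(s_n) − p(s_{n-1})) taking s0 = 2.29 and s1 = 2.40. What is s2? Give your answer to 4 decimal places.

p(2.29) = 0.268163, p(2.40) = -0.028624
s2 = 2.400000 − (-0.028624)·(2.400000 − 2.290000) / (-0.028624 − 0.268163) = 2.400000 − (-0.003149)/(-0.296788) = 2.389391

2.3894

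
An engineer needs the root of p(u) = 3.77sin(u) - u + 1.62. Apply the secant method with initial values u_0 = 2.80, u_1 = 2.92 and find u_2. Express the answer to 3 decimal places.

p(2.80) = 0.08291, p(2.92) = -0.47142
u_2 = 2.92000 − (-0.47142)·(2.92000 − 2.80000) / (-0.47142 − 0.08291) = 2.92000 − (-0.05657)/(-0.55432) = 2.81795

2.818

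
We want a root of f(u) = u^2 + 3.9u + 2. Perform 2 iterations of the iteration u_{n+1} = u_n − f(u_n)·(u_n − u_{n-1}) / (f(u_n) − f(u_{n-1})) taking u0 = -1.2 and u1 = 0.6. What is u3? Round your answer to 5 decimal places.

-0.67865

f(-1.2) = -1.2400000, f(0.6) = 4.7000000
u2 = 0.6000000 − 4.7000000·(0.6000000 − (-1.2000000)) / (4.7000000 − (-1.2400000)) = 0.6000000 − (8.4600000)/(5.9400000) = -0.8242424
f(-0.8242424) = -0.5351699
u3 = -0.8242424 − (-0.5351699)·(-0.8242424 − 0.6000000) / (-0.5351699 − 4.7000000) = -0.8242424 − (0.7622116)/(-5.2351699) = -0.6786480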